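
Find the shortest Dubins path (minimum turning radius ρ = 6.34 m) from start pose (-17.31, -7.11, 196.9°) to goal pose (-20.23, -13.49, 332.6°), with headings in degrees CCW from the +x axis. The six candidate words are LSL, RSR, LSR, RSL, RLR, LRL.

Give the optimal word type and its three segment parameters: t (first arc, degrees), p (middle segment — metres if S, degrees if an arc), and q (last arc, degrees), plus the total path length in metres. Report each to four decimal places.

RLR: t = 72.4815°, p = 266.2385°, q = 58.0570°, L = 43.9049 m

Let ψ = atan2(Δy, Δx) = atan2(-6.38, -2.92) = -114.5926° be the start→goal bearing.
Normalize: d = |goal − start| / ρ = 7.016466/6.34 = 1.106698, α = (θ_start − ψ) mod 360° = 311.4926° = 5.436572 rad, β = (θ_goal − ψ) mod 360° = 87.1926° = 1.521799 rad.
Common terms: sin α = -0.749041, cos α = 0.662524, sin β = 0.998800, cos β = 0.048978, cos(α−β) = -0.715693, d² = 1.224781. Work in radians in the unit-radius frame; every candidate has L = ρ·(t + p + q).
LSL: p² = 2 + d² − 2cos(α−β) + 2d(sin α − sin β) = 0.787502; p = √p² = 0.887413; φ = atan2(cos β − cos α, d + sin α − sin β) = -2.378186 rad; t = (φ − α) mod 2π = 4.751613 rad, q = (β − φ) mod 2π = 3.899985 rad → L = 6.34·(4.751613 + 0.887413 + 3.899985) = 6.34·9.539010 = 60.477325 m
RSR: p² = 2 + d² − 2cos(α−β) + 2d(sin β − sin α) = 8.524831; p = √p² = 2.919731; φ = atan2(cos α − cos β, d − sin α + sin β) = 0.211716 rad; t = (α − φ) mod 2π = 5.224856 rad, q = (φ − β) mod 2π = 4.973103 rad → L = 6.34·(5.224856 + 2.919731 + 4.973103) = 6.34·13.117690 = 83.166155 m
LSR: p² = d² − 2 + 2cos(α−β) + 2d(sin α + sin β) = -1.653789 < 0 → infeasible
RSL: p² = d² − 2 + 2cos(α−β) − 2d(sin α + sin β) = -2.759420 < 0 → infeasible
RLR: c = (6 − d² + 2cos(α−β) + 2d(sin α − sin β))/8 = -0.065604; p = 2π − arccos c = 4.646738 rad; φ = atan2(cos α − cos β, d − sin α + sin β) = 0.211716 rad; t = (α − φ + p/2) mod 2π = 1.265040 rad, q = (α − β − t + p) mod 2π = 1.013286 rad → L = 6.34·(1.265040 + 4.646738 + 1.013286) = 6.34·6.925064 = 43.904907 m
LRL: c = (6 − d² + 2cos(α−β) − 2d(sin α − sin β))/8 = 0.901562; p = 2π − arccos c = 5.835756 rad; φ = atan2(cos β − cos α, d + sin α − sin β) = -2.378186 rad; t = (φ − α + p/2) mod 2π = 1.386305 rad, q = (β − α − t + p) mod 2π = 0.534677 rad → L = 6.34·(1.386305 + 5.835756 + 0.534677) = 6.34·7.756738 = 49.177721 m
Shortest: RLR with L = 43.904907 m ≈ 43.9049 m
Convert RLR to answer units (arcs ×180/π): t = 1.265040·180/π = 72.4815°, p = 4.646738·180/π = 266.2385°, q = 1.013286·180/π = 58.0570°, L = 43.9049 m.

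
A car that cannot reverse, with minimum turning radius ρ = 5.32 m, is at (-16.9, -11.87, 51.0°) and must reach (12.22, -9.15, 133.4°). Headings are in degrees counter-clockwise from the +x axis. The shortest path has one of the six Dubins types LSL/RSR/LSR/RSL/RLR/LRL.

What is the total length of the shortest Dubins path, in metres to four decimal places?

Let ψ = atan2(Δy, Δx) = atan2(2.72, 29.12) = 5.3363° be the start→goal bearing.
Normalize: d = |goal − start| / ρ = 29.246757/5.32 = 5.497511, α = (θ_start − ψ) mod 360° = 45.6637° = 0.796982 rad, β = (θ_goal − ψ) mod 360° = 128.0637° = 2.235133 rad.
Common terms: sin α = 0.715250, cos α = 0.698869, sin β = 0.787326, cos β = -0.616537, cos(α−β) = 0.132256, d² = 30.222624. Work in radians in the unit-radius frame; every candidate has L = ρ·(t + p + q).
LSL: p² = 2 + d² − 2cos(α−β) + 2d(sin α − sin β) = 31.165633; p = √p² = 5.582619; φ = atan2(cos β − cos α, d + sin α − sin β) = -0.237862 rad; t = (φ − α) mod 2π = 5.248342 rad, q = (β − φ) mod 2π = 2.472995 rad → L = 5.32·(5.248342 + 5.582619 + 2.472995) = 5.32·13.303955 = 70.777043 m
RSR: p² = 2 + d² − 2cos(α−β) + 2d(sin β − sin α) = 32.750590; p = √p² = 5.722813; φ = atan2(cos α − cos β, d − sin α + sin β) = 0.231927 rad; t = (α − φ) mod 2π = 0.565055 rad, q = (φ − β) mod 2π = 4.279979 rad → L = 5.32·(0.565055 + 5.722813 + 4.279979) = 5.32·10.567847 = 56.220947 m
LSR: p² = d² − 2 + 2cos(α−β) + 2d(sin α + sin β) = 45.007991; p = √p² = 6.708800; φ = atan2(−cos α − cos β, d + sin α + sin β) − atan2(−2, p) = 0.277966 rad; t = (φ − α) mod 2π = 5.764170 rad, q = (φ − β) mod 2π = 4.326019 rad → L = 5.32·(5.764170 + 6.708800 + 4.326019) = 5.32·16.798988 = 89.370619 m
RSL: p² = d² − 2 + 2cos(α−β) − 2d(sin α + sin β) = 11.966283; p = √p² = 3.459232; φ = atan2(cos α + cos β, d − sin α − sin β) − atan2(2, p) = -0.503602 rad; t = (α − φ) mod 2π = 1.300584 rad, q = (β − φ) mod 2π = 2.738735 rad → L = 5.32·(1.300584 + 3.459232 + 2.738735) = 5.32·7.498550 = 39.892286 m
RLR: c = (6 − d² + 2cos(α−β) + 2d(sin α − sin β))/8 = -3.093824, |c| > 1 → infeasible
LRL: c = (6 − d² + 2cos(α−β) − 2d(sin α − sin β))/8 = -2.895704, |c| > 1 → infeasible
Shortest: RSL with L = 39.892286 m ≈ 39.8923 m

39.8923 m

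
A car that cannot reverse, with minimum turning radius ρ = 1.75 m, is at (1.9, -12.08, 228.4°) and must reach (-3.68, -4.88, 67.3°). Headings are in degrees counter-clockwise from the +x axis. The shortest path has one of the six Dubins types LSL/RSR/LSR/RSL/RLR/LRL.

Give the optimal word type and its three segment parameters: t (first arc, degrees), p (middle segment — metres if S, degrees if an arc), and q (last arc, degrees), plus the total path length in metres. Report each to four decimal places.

RSR: t = 112.0446°, p = 5.9849 m, q = 49.0554°, L = 10.9054 m

Let ψ = atan2(Δy, Δx) = atan2(7.20, -5.58) = 127.7757° be the start→goal bearing.
Normalize: d = |goal − start| / ρ = 9.109138/1.75 = 5.205222, α = (θ_start − ψ) mod 360° = 100.6243° = 1.756226 rad, β = (θ_goal − ψ) mod 360° = 299.5243° = 5.227685 rad.
Common terms: sin α = 0.982857, cos α = -0.184368, sin β = -0.870147, cos β = 0.492793, cos(α−β) = -0.946085, d² = 27.094335. Work in radians in the unit-radius frame; every candidate has L = ρ·(t + p + q).
LSL: p² = 2 + d² − 2cos(α−β) + 2d(sin α − sin β) = 50.277098; p = √p² = 7.090634; φ = atan2(cos β − cos α, d + sin α − sin β) = 0.095647 rad; t = (φ − α) mod 2π = 4.622606 rad, q = (β − φ) mod 2π = 5.132039 rad → L = 1.75·(4.622606 + 7.090634 + 5.132039) = 1.75·16.845280 = 29.479239 m
RSR: p² = 2 + d² − 2cos(α−β) + 2d(sin β − sin α) = 11.695913; p = √p² = 3.419929; φ = atan2(cos α − cos β, d − sin α + sin β) = -0.199322 rad; t = (α − φ) mod 2π = 1.955547 rad, q = (φ − β) mod 2π = 0.856178 rad → L = 1.75·(1.955547 + 3.419929 + 0.856178) = 1.75·6.231654 = 10.905395 m
LSR: p² = d² − 2 + 2cos(α−β) + 2d(sin α + sin β) = 24.375531; p = √p² = 4.937158; φ = atan2(−cos α − cos β, d + sin α + sin β) − atan2(−2, p) = 0.326956 rad; t = (φ − α) mod 2π = 4.853915 rad, q = (φ − β) mod 2π = 1.382455 rad → L = 1.75·(4.853915 + 4.937158 + 1.382455) = 1.75·11.173529 = 19.553675 m
RSL: p² = d² − 2 + 2cos(α−β) − 2d(sin α + sin β) = 22.028797; p = √p² = 4.693485; φ = atan2(cos α + cos β, d − sin α − sin β) − atan2(2, p) = -0.342331 rad; t = (α − φ) mod 2π = 2.098556 rad, q = (β − φ) mod 2π = 5.570016 rad → L = 1.75·(2.098556 + 4.693485 + 5.570016) = 1.75·12.362057 = 21.633600 m
RLR: c = (6 − d² + 2cos(α−β) + 2d(sin α − sin β))/8 = -0.461989; p = 2π − arccos c = 4.232152 rad; φ = atan2(cos α − cos β, d − sin α + sin β) = -0.199322 rad; t = (α − φ + p/2) mod 2π = 4.071623 rad, q = (α − β − t + p) mod 2π = 2.972254 rad → L = 1.75·(4.071623 + 4.232152 + 2.972254) = 1.75·11.276030 = 19.733052 m
LRL: c = (6 − d² + 2cos(α−β) − 2d(sin α − sin β))/8 = -5.284637, |c| > 1 → infeasible
Shortest: RSR with L = 10.905395 m ≈ 10.9054 m
Convert RSR to answer units (arcs ×180/π): t = 1.955547·180/π = 112.0446°, p = ρ·p = 1.75·3.419929 = 5.9849 m, q = 0.856178·180/π = 49.0554°, L = 10.9054 m.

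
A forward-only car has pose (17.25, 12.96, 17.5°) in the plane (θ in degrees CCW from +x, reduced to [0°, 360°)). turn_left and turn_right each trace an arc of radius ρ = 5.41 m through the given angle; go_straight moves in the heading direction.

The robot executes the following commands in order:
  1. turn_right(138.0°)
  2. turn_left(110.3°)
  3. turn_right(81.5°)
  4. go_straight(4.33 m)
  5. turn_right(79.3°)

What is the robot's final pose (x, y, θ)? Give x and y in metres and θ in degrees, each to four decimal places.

set_pose: (x, y, θ) = (17.2500, 12.9600, 17.5000°), ρ = 5.41
turn_right(138.0°): centre at ρ to the right, rotate −138.0° → (23.5382, 5.0546, -120.5000° ≡ 239.5000°)
turn_left(110.3°): centre at ρ to the left, rotate +110.3° → (27.2416, -3.0157, 349.8000°)
turn_right(81.5°): centre at ρ to the right, rotate −81.5° → (31.6912, -8.5007, 268.3000°)
go_straight(4.33): x += 4.33·cos θ, y += 4.33·sin θ → (31.5628, -12.8288, 268.3000°)
turn_right(79.3°): centre at ρ to the right, rotate −79.3° → (27.0014, -18.0117, 189.0000°)

(27.0014, -18.0117, 189.0000°)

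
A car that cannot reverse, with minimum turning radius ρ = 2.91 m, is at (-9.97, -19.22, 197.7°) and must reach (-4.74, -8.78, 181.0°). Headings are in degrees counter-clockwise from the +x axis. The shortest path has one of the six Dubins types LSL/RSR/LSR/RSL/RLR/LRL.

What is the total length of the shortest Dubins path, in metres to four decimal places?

Let ψ = atan2(Δy, Δx) = atan2(10.44, 5.23) = 63.3911° be the start→goal bearing.
Normalize: d = |goal − start| / ρ = 11.676750/2.91 = 4.012629, α = (θ_start − ψ) mod 360° = 134.3089° = 2.344133 rad, β = (θ_goal − ψ) mod 360° = 117.6089° = 2.052663 rad.
Common terms: sin α = 0.715584, cos α = -0.698527, sin β = 0.886131, cos β = -0.463434, cos(α−β) = 0.957822, d² = 16.101192. Work in radians in the unit-radius frame; every candidate has L = ρ·(t + p + q).
LSL: p² = 2 + d² − 2cos(α−β) + 2d(sin α − sin β) = 14.816859; p = √p² = 3.849267; φ = atan2(cos β − cos α, d + sin α − sin β) = 0.061113 rad; t = (φ − α) mod 2π = 4.000165 rad, q = (β − φ) mod 2π = 1.991551 rad → L = 2.91·(4.000165 + 3.849267 + 1.991551) = 2.91·9.840983 = 28.637259 m
RSR: p² = 2 + d² − 2cos(α−β) + 2d(sin β − sin α) = 17.554234; p = √p² = 4.189777; φ = atan2(cos α − cos β, d − sin α + sin β) = -0.056140 rad; t = (α − φ) mod 2π = 2.400274 rad, q = (φ − β) mod 2π = 4.174382 rad → L = 2.91·(2.400274 + 4.189777 + 4.174382) = 2.91·10.764433 = 31.324499 m
LSR: p² = d² − 2 + 2cos(α−β) + 2d(sin α + sin β) = 28.871013; p = √p² = 5.373175; φ = atan2(−cos α − cos β, d + sin α + sin β) − atan2(−2, p) = 0.560412 rad; t = (φ − α) mod 2π = 4.499464 rad, q = (φ − β) mod 2π = 4.790934 rad → L = 2.91·(4.499464 + 5.373175 + 4.790934) = 2.91·14.663574 = 42.671001 m
RSL: p² = d² − 2 + 2cos(α−β) − 2d(sin α + sin β) = 3.162660; p = √p² = 1.778387; φ = atan2(cos α + cos β, d − sin α − sin β) − atan2(2, p) = -1.293095 rad; t = (α − φ) mod 2π = 3.637228 rad, q = (β − φ) mod 2π = 3.345758 rad → L = 2.91·(3.637228 + 1.778387 + 3.345758) = 2.91·8.761373 = 25.495594 m
RLR: c = (6 − d² + 2cos(α−β) + 2d(sin α − sin β))/8 = -1.194279, |c| > 1 → infeasible
LRL: c = (6 − d² + 2cos(α−β) − 2d(sin α − sin β))/8 = -0.852107; p = 2π − arccos c = 3.692390 rad; φ = atan2(cos β − cos α, d + sin α − sin β) = 0.061113 rad; t = (φ − α + p/2) mod 2π = 5.846360 rad, q = (β − α − t + p) mod 2π = 3.837746 rad → L = 2.91·(5.846360 + 3.692390 + 3.837746) = 2.91·13.376496 = 38.925603 m
Shortest: RSL with L = 25.495594 m ≈ 25.4956 m

25.4956 m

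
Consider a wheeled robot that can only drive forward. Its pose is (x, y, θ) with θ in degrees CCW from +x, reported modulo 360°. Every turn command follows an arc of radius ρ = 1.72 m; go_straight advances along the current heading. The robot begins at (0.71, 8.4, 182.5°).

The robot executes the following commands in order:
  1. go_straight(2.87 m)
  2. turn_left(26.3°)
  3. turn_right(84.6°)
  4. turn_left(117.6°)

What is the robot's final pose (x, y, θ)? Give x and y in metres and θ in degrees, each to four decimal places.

set_pose: (x, y, θ) = (0.7100, 8.4000, 182.5000°), ρ = 1.72
go_straight(2.87): x += 2.87·cos θ, y += 2.87·sin θ → (-2.1573, 8.2748, 182.5000°)
turn_left(26.3°): centre at ρ to the left, rotate +26.3° → (-2.9109, 8.0637, 208.8000°)
turn_right(84.6°): centre at ρ to the right, rotate −84.6° → (-5.1621, 8.6042, 124.2000°)
turn_left(117.6°): centre at ρ to the left, rotate +117.6° → (-8.1005, 8.4502, 241.8000°)

(-8.1005, 8.4502, 241.8000°)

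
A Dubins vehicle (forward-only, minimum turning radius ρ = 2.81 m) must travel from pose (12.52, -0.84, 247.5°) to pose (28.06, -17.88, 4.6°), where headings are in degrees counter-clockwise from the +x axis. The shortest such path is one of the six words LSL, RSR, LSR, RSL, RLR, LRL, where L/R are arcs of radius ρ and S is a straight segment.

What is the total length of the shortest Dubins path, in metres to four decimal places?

Let ψ = atan2(Δy, Δx) = atan2(-17.04, 15.54) = -47.6361° be the start→goal bearing.
Normalize: d = |goal − start| / ρ = 23.061943/2.81 = 8.207097, α = (θ_start − ψ) mod 360° = 295.1361° = 5.151096 rad, β = (θ_goal − ψ) mod 360° = 52.2361° = 0.911691 rad.
Common terms: sin α = -0.905302, cos α = 0.424769, sin β = 0.790541, cos β = 0.612410, cos(α−β) = -0.455545, d² = 67.356442. Work in radians in the unit-radius frame; every candidate has L = ρ·(t + p + q).
LSL: p² = 2 + d² − 2cos(α−β) + 2d(sin α − sin β) = 42.431648; p = √p² = 6.513958; φ = atan2(cos β − cos α, d + sin α − sin β) = 0.028810 rad; t = (φ − α) mod 2π = 1.160899 rad, q = (β − φ) mod 2π = 0.882881 rad → L = 2.81·(1.160899 + 6.513958 + 0.882881) = 2.81·8.557738 = 24.047245 m
RSR: p² = 2 + d² − 2cos(α−β) + 2d(sin β − sin α) = 98.103416; p = √p² = 9.904717; φ = atan2(cos α − cos β, d − sin α + sin β) = -0.018946 rad; t = (α − φ) mod 2π = 5.170042 rad, q = (φ − β) mod 2π = 5.352548 rad → L = 2.81·(5.170042 + 9.904717 + 5.352548) = 2.81·20.427307 = 57.400732 m
LSR: p² = d² − 2 + 2cos(α−β) + 2d(sin α + sin β) = 62.561644; p = √p² = 7.909592; φ = atan2(−cos α − cos β, d + sin α + sin β) − atan2(−2, p) = 0.120193 rad; t = (φ − α) mod 2π = 1.252282 rad, q = (φ − β) mod 2π = 5.491687 rad → L = 2.81·(1.252282 + 7.909592 + 5.491687) = 2.81·14.653562 = 41.176508 m
RSL: p² = d² − 2 + 2cos(α−β) − 2d(sin α + sin β) = 66.329060; p = √p² = 8.144265; φ = atan2(cos α + cos β, d − sin α − sin β) − atan2(2, p) = -0.116813 rad; t = (α − φ) mod 2π = 5.267909 rad, q = (β − φ) mod 2π = 1.028504 rad → L = 2.81·(5.267909 + 8.144265 + 1.028504) = 2.81·14.440678 = 40.578306 m
RLR: c = (6 − d² + 2cos(α−β) + 2d(sin α − sin β))/8 = -11.262927, |c| > 1 → infeasible
LRL: c = (6 − d² + 2cos(α−β) − 2d(sin α − sin β))/8 = -4.303956, |c| > 1 → infeasible
Shortest: LSL with L = 24.047245 m ≈ 24.0472 m

24.0472 m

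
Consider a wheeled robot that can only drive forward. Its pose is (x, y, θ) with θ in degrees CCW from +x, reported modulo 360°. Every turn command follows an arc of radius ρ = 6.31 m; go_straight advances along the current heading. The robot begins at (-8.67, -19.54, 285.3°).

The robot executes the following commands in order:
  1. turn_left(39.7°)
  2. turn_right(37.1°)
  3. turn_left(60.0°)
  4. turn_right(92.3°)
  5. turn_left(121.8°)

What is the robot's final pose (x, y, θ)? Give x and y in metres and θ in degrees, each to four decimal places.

set_pose: (x, y, θ) = (-8.6700, -19.5400, 285.3000°), ρ = 6.31
turn_left(39.7°): centre at ρ to the left, rotate +39.7° → (-6.2029, -23.0438, 325.0000°)
turn_right(37.1°): centre at ρ to the right, rotate −37.1° → (-3.8176, -26.2732, 287.9000°)
turn_left(60.0°): centre at ρ to the left, rotate +60.0° → (0.8643, -30.5036, 347.9000°)
turn_right(92.3°): centre at ρ to the right, rotate −92.3° → (5.6533, -38.2427, 255.6000°)
turn_left(121.8°): centre at ρ to the left, rotate +121.8° → (13.6520, -45.8332, 377.4000° ≡ 17.4000°)

(13.6520, -45.8332, 17.4000°)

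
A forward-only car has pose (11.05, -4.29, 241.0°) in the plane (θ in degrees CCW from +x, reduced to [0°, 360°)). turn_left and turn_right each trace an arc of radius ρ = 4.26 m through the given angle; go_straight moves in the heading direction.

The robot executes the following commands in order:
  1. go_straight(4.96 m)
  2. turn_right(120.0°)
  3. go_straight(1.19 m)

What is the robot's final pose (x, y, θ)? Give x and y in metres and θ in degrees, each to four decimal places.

set_pose: (x, y, θ) = (11.0500, -4.2900, 241.0000°), ρ = 4.26
go_straight(4.96): x += 4.96·cos θ, y += 4.96·sin θ → (8.6453, -8.6281, 241.0000°)
turn_right(120.0°): centre at ρ to the right, rotate −120.0° → (1.2679, -8.7569, 121.0000°)
go_straight(1.19): x += 1.19·cos θ, y += 1.19·sin θ → (0.6550, -7.7369, 121.0000°)

(0.6550, -7.7369, 121.0000°)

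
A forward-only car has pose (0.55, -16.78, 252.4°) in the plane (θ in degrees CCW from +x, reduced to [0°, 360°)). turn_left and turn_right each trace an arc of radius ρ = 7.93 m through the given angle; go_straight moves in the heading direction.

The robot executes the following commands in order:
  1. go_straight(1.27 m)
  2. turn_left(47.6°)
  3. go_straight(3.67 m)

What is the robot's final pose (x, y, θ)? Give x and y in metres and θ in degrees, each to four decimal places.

set_pose: (x, y, θ) = (0.5500, -16.7800, 252.4000°), ρ = 7.93
go_straight(1.27): x += 1.27·cos θ, y += 1.27·sin θ → (0.1660, -17.9906, 252.4000°)
turn_left(47.6°): centre at ρ to the left, rotate +47.6° → (0.8572, -24.3533, 300.0000°)
go_straight(3.67): x += 3.67·cos θ, y += 3.67·sin θ → (2.6922, -27.5317, 300.0000°)

(2.6922, -27.5317, 300.0000°)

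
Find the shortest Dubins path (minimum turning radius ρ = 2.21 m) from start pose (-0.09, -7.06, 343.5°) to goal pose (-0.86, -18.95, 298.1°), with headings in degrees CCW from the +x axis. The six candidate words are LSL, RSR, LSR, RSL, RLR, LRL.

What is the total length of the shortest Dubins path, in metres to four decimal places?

Let ψ = atan2(Δy, Δx) = atan2(-11.89, -0.77) = -93.7053° be the start→goal bearing.
Normalize: d = |goal − start| / ρ = 11.914907/2.21 = 5.391360, α = (θ_start − ψ) mod 360° = 77.2053° = 1.347487 rad, β = (θ_goal − ψ) mod 360° = 31.8053° = 0.555108 rad.
Common terms: sin α = 0.975170, cos α = 0.221458, sin β = 0.527035, cos β = 0.849844, cos(α−β) = 0.702153, d² = 29.066768. Work in radians in the unit-radius frame; every candidate has L = ρ·(t + p + q).
LSL: p² = 2 + d² − 2cos(α−β) + 2d(sin α − sin β) = 34.494579; p = √p² = 5.873209; φ = atan2(cos β − cos α, d + sin α − sin β) = 0.107197 rad; t = (φ − α) mod 2π = 5.042895 rad, q = (β − φ) mod 2π = 0.447910 rad → L = 2.21·(5.042895 + 5.873209 + 0.447910) = 2.21·11.364014 = 25.114472 m
RSR: p² = 2 + d² − 2cos(α−β) + 2d(sin β − sin α) = 24.830344; p = √p² = 4.983006; φ = atan2(cos α − cos β, d − sin α + sin β) = -0.126442 rad; t = (α − φ) mod 2π = 1.473929 rad, q = (φ − β) mod 2π = 5.601635 rad → L = 2.21·(1.473929 + 4.983006 + 5.601635) = 2.21·12.058570 = 26.649440 m
LSR: p² = d² − 2 + 2cos(α−β) + 2d(sin α + sin β) = 44.668927; p = √p² = 6.683482; φ = atan2(−cos α − cos β, d + sin α + sin β) − atan2(−2, p) = 0.136591 rad; t = (φ − α) mod 2π = 5.072290 rad, q = (φ − β) mod 2π = 5.864669 rad → L = 2.21·(5.072290 + 6.683482 + 5.864669) = 2.21·17.620441 = 38.941174 m
RSL: p² = d² − 2 + 2cos(α−β) − 2d(sin α + sin β) = 12.273221; p = √p² = 3.503316; φ = atan2(cos α + cos β, d − sin α − sin β) − atan2(2, p) = -0.249946 rad; t = (α − φ) mod 2π = 1.597433 rad, q = (β − φ) mod 2π = 0.805053 rad → L = 2.21·(1.597433 + 3.503316 + 0.805053) = 2.21·5.905802 = 13.051822 m
RLR: c = (6 − d² + 2cos(α−β) + 2d(sin α − sin β))/8 = -2.103793, |c| > 1 → infeasible
LRL: c = (6 − d² + 2cos(α−β) − 2d(sin α − sin β))/8 = -3.311822, |c| > 1 → infeasible
Shortest: RSL with L = 13.051822 m ≈ 13.0518 m

13.0518 m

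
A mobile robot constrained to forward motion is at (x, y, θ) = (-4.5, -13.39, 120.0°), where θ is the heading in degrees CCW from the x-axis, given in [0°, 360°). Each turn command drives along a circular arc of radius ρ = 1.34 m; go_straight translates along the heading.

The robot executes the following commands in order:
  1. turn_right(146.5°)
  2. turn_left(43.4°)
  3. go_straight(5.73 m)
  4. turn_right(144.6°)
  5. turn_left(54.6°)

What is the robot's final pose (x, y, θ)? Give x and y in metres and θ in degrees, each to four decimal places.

set_pose: (x, y, θ) = (-4.5000, -13.3900, 120.0000°), ρ = 1.34
turn_right(146.5°): centre at ρ to the right, rotate −146.5° → (-2.7416, -11.5208, -26.5000° ≡ 333.5000°)
turn_left(43.4°): centre at ρ to the left, rotate +43.4° → (-1.7542, -11.6037, 376.9000° ≡ 16.9000°)
go_straight(5.73): x += 5.73·cos θ, y += 5.73·sin θ → (3.7284, -9.9380, 16.9000°)
turn_right(144.6°): centre at ρ to the right, rotate −144.6° → (5.1781, -12.0396, -127.7000° ≡ 232.3000°)
turn_left(54.6°): centre at ρ to the left, rotate +54.6° → (4.9563, -13.2485, 286.9000°)

(4.9563, -13.2485, 286.9000°)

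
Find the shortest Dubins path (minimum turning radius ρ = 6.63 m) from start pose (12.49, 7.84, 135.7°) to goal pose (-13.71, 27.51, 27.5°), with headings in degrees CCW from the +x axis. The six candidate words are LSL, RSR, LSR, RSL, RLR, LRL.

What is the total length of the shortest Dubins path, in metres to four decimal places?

Let ψ = atan2(Δy, Δx) = atan2(19.67, -26.20) = 143.1021° be the start→goal bearing.
Normalize: d = |goal − start| / ρ = 32.762004/6.63 = 4.941479, α = (θ_start − ψ) mod 360° = 352.5979° = 6.153994 rad, β = (θ_goal − ψ) mod 360° = 244.3979° = 4.265548 rad.
Common terms: sin α = -0.128832, cos α = 0.991666, sin β = -0.901817, cos β = -0.432119, cos(α−β) = -0.312335, d² = 24.418212. Work in radians in the unit-radius frame; every candidate has L = ρ·(t + p + q).
LSL: p² = 2 + d² − 2cos(α−β) + 2d(sin α − sin β) = 34.682252; p = √p² = 5.889164; φ = atan2(cos β − cos α, d + sin α − sin β) = -0.244183 rad; t = (φ − α) mod 2π = 6.168194 rad, q = (β − φ) mod 2π = 4.509731 rad → L = 6.63·(6.168194 + 5.889164 + 4.509731) = 6.63·16.567088 = 109.839796 m
RSR: p² = 2 + d² − 2cos(α−β) + 2d(sin β − sin α) = 19.403512; p = √p² = 4.404942; φ = atan2(cos α − cos β, d − sin α + sin β) = 0.329135 rad; t = (α − φ) mod 2π = 5.824859 rad, q = (φ − β) mod 2π = 2.346773 rad → L = 6.63·(5.824859 + 4.404942 + 2.346773) = 6.63·12.576573 = 83.382681 m
LSR: p² = d² − 2 + 2cos(α−β) + 2d(sin α + sin β) = 11.607684; p = √p² = 3.407005; φ = atan2(−cos α − cos β, d + sin α + sin β) − atan2(−2, p) = 0.388713 rad; t = (φ − α) mod 2π = 0.517905 rad, q = (φ − β) mod 2π = 2.406351 rad → L = 6.63·(0.517905 + 3.407005 + 2.406351) = 6.63·6.331260 = 41.976257 m
RSL: p² = d² − 2 + 2cos(α−β) − 2d(sin α + sin β) = 31.979401; p = √p² = 5.655033; φ = atan2(cos α + cos β, d − sin α − sin β) − atan2(2, p) = -0.246518 rad; t = (α − φ) mod 2π = 0.117326 rad, q = (β − φ) mod 2π = 4.512065 rad → L = 6.63·(0.117326 + 5.655033 + 4.512065) = 6.63·10.284425 = 68.185737 m
RLR: c = (6 − d² + 2cos(α−β) + 2d(sin α − sin β))/8 = -1.425439, |c| > 1 → infeasible
LRL: c = (6 − d² + 2cos(α−β) − 2d(sin α − sin β))/8 = -3.335282, |c| > 1 → infeasible
Shortest: LSR with L = 41.976257 m ≈ 41.9763 m

41.9763 m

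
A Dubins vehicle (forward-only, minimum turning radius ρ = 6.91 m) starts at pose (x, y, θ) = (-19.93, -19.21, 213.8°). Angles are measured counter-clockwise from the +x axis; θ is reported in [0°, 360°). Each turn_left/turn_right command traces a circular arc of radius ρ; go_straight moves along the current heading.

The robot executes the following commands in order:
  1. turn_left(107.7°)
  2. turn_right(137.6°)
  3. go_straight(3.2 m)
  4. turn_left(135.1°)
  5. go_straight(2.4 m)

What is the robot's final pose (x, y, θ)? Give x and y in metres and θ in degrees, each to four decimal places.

set_pose: (x, y, θ) = (-19.9300, -19.2100, 213.8000°), ρ = 6.91
turn_left(107.7°): centre at ρ to the left, rotate +107.7° → (-20.3876, -30.3599, 321.5000°)
turn_right(137.6°): centre at ρ to the right, rotate −137.6° → (-24.2192, -42.6617, 183.9000°)
go_straight(3.2): x += 3.2·cos θ, y += 3.2·sin θ → (-27.4118, -42.8794, 183.9000°)
turn_left(135.1°): centre at ρ to the left, rotate +135.1° → (-31.4751, -54.9884, 319.0000°)
go_straight(2.4): x += 2.4·cos θ, y += 2.4·sin θ → (-29.6638, -56.5630, 319.0000°)

(-29.6638, -56.5630, 319.0000°)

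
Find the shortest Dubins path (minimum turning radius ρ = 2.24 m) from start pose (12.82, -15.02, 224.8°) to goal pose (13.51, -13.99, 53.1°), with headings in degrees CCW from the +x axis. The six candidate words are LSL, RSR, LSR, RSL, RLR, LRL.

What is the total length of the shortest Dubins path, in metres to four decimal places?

Let ψ = atan2(Δy, Δx) = atan2(1.03, 0.69) = 56.1818° be the start→goal bearing.
Normalize: d = |goal − start| / ρ = 1.239758/2.24 = 0.553463, α = (θ_start − ψ) mod 360° = 168.6182° = 2.942944 rad, β = (θ_goal − ψ) mod 360° = 356.9182° = 6.229399 rad.
Common terms: sin α = 0.197345, cos α = -0.980334, sin β = -0.053761, cos β = 0.998554, cos(α−β) = -0.989526, d² = 0.306322. Work in radians in the unit-radius frame; every candidate has L = ρ·(t + p + q).
LSL: p² = 2 + d² − 2cos(α−β) + 2d(sin α − sin β) = 4.563329; p = √p² = 2.136195; φ = atan2(cos β − cos α, d + sin α − sin β) = 1.184633 rad; t = (φ − α) mod 2π = 4.524875 rad, q = (β − φ) mod 2π = 5.044765 rad → L = 2.24·(4.524875 + 2.136195 + 5.044765) = 2.24·11.705835 = 26.221071 m
RSR: p² = 2 + d² − 2cos(α−β) + 2d(sin β − sin α) = 4.007417; p = √p² = 2.001853; φ = atan2(cos α − cos β, d − sin α + sin β) = -1.419177 rad; t = (α − φ) mod 2π = 4.362121 rad, q = (φ − β) mod 2π = 4.917795 rad → L = 2.24·(4.362121 + 2.001853 + 4.917795) = 2.24·11.281769 = 25.271163 m
LSR: p² = d² − 2 + 2cos(α−β) + 2d(sin α + sin β) = -3.513792 < 0 → infeasible
RSL: p² = d² − 2 + 2cos(α−β) − 2d(sin α + sin β) = -3.831667 < 0 → infeasible
RLR: c = (6 − d² + 2cos(α−β) + 2d(sin α − sin β))/8 = 0.499073; p = 2π − arccos c = 5.234917 rad; φ = atan2(cos α − cos β, d − sin α + sin β) = -1.419177 rad; t = (α − φ + p/2) mod 2π = 0.696394 rad, q = (α − β − t + p) mod 2π = 1.252068 rad → L = 2.24·(0.696394 + 5.234917 + 1.252068) = 2.24·7.183380 = 16.090771 m
LRL: c = (6 − d² + 2cos(α−β) − 2d(sin α − sin β))/8 = 0.429584; p = 2π − arccos c = 5.156421 rad; φ = atan2(cos β − cos α, d + sin α − sin β) = 1.184633 rad; t = (φ − α + p/2) mod 2π = 0.819900 rad, q = (β − α − t + p) mod 2π = 1.339790 rad → L = 2.24·(0.819900 + 5.156421 + 1.339790) = 2.24·7.316111 = 16.388090 m
Shortest: RLR with L = 16.090771 m ≈ 16.0908 m

16.0908 m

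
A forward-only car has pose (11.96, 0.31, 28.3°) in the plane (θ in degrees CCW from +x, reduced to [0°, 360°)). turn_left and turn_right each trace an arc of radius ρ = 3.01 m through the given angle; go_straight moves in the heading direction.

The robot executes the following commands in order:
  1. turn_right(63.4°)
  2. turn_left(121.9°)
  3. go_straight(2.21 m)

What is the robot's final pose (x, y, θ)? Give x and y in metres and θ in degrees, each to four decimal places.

set_pose: (x, y, θ) = (11.9600, 0.3100, 28.3000°), ρ = 3.01
turn_right(63.4°): centre at ρ to the right, rotate −63.4° → (15.1178, 0.1224, -35.1000° ≡ 324.9000°)
turn_left(121.9°): centre at ρ to the left, rotate +121.9° → (19.8538, 2.4170, 446.8000° ≡ 86.8000°)
go_straight(2.21): x += 2.21·cos θ, y += 2.21·sin θ → (19.9772, 4.6236, 86.8000°)

(19.9772, 4.6236, 86.8000°)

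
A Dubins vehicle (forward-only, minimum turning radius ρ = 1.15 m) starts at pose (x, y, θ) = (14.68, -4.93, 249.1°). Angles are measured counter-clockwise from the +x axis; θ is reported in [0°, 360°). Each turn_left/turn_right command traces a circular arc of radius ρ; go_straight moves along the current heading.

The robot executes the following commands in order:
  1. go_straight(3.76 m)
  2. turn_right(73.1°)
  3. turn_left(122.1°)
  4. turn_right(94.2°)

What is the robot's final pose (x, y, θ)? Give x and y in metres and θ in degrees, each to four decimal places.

(10.5409, -12.4615, 203.9000°)

set_pose: (x, y, θ) = (14.6800, -4.9300, 249.1000°), ρ = 1.15
go_straight(3.76): x += 3.76·cos θ, y += 3.76·sin θ → (13.3387, -8.4426, 249.1000°)
turn_right(73.1°): centre at ρ to the right, rotate −73.1° → (12.1841, -9.1796, 176.0000°)
turn_left(122.1°): centre at ρ to the left, rotate +122.1° → (11.0894, -10.8684, 298.1000°)
turn_right(94.2°): centre at ρ to the right, rotate −94.2° → (10.5409, -12.4615, 203.9000°)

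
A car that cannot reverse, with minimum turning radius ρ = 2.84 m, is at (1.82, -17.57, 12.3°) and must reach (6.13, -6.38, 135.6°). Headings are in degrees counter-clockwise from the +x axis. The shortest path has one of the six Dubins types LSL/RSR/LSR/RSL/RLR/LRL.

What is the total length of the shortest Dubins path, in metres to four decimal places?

Let ψ = atan2(Δy, Δx) = atan2(11.19, 4.31) = 68.9350° be the start→goal bearing.
Normalize: d = |goal − start| / ρ = 11.991339/2.84 = 4.222302, α = (θ_start − ψ) mod 360° = 303.3650° = 5.294717 rad, β = (θ_goal − ψ) mod 360° = 66.6650° = 1.163523 rad.
Common terms: sin α = -0.835184, cos α = 0.549970, sin β = 0.918204, cos β = 0.396107, cos(α−β) = -0.549023, d² = 17.827837. Work in radians in the unit-radius frame; every candidate has L = ρ·(t + p + q).
LSL: p² = 2 + d² − 2cos(α−β) + 2d(sin α − sin β) = 6.119208; p = √p² = 2.473703; φ = atan2(cos β − cos α, d + sin α − sin β) = -0.062240 rad; t = (φ − α) mod 2π = 0.926228 rad, q = (β − φ) mod 2π = 1.225763 rad → L = 2.84·(0.926228 + 2.473703 + 1.225763) = 2.84·4.625694 = 13.136972 m
RSR: p² = 2 + d² − 2cos(α−β) + 2d(sin β − sin α) = 35.732557; p = √p² = 5.977671; φ = atan2(cos α − cos β, d − sin α + sin β) = 0.025742 rad; t = (α − φ) mod 2π = 5.268975 rad, q = (φ − β) mod 2π = 5.145405 rad → L = 2.84·(5.268975 + 5.977671 + 5.145405) = 2.84·16.392051 = 46.553425 m
LSR: p² = d² − 2 + 2cos(α−β) + 2d(sin α + sin β) = 15.430861; p = √p² = 3.928213; φ = atan2(−cos α − cos β, d + sin α + sin β) − atan2(−2, p) = 0.254623 rad; t = (φ − α) mod 2π = 1.243091 rad, q = (φ − β) mod 2π = 5.374285 rad → L = 2.84·(1.243091 + 3.928213 + 5.374285) = 2.84·10.545589 = 29.949473 m
RSL: p² = d² − 2 + 2cos(α−β) − 2d(sin α + sin β) = 14.028721; p = √p² = 3.745493; φ = atan2(cos α + cos β, d − sin α − sin β) − atan2(2, p) = -0.265756 rad; t = (α − φ) mod 2π = 5.560473 rad, q = (β − φ) mod 2π = 1.429279 rad → L = 2.84·(5.560473 + 3.745493 + 1.429279) = 2.84·10.735245 = 30.488097 m
RLR: c = (6 − d² + 2cos(α−β) + 2d(sin α − sin β))/8 = -3.466570, |c| > 1 → infeasible
LRL: c = (6 − d² + 2cos(α−β) − 2d(sin α − sin β))/8 = 0.235099; p = 2π − arccos c = 4.949709 rad; φ = atan2(cos β − cos α, d + sin α − sin β) = -0.062240 rad; t = (φ − α + p/2) mod 2π = 3.401083 rad, q = (β − α − t + p) mod 2π = 3.700617 rad → L = 2.84·(3.401083 + 4.949709 + 3.700617) = 2.84·12.051410 = 34.226004 m
Shortest: LSL with L = 13.136972 m ≈ 13.1370 m

13.1370 m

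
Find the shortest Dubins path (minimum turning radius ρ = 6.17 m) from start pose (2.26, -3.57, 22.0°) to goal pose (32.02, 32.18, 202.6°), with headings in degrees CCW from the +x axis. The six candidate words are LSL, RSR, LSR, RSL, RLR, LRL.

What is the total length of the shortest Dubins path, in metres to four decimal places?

61.6191 m

Let ψ = atan2(Δy, Δx) = atan2(35.75, 29.76) = 50.2244° be the start→goal bearing.
Normalize: d = |goal − start| / ρ = 46.515805/6.17 = 7.539028, α = (θ_start − ψ) mod 360° = 331.7756° = 5.790577 rad, β = (θ_goal − ψ) mod 360° = 152.3756° = 2.659456 rad.
Common terms: sin α = -0.472926, cos α = 0.881102, sin β = 0.463673, cos β = -0.886006, cos(α−β) = -0.999945, d² = 56.836948. Work in radians in the unit-radius frame; every candidate has L = ρ·(t + p + q).
LSL: p² = 2 + d² − 2cos(α−β) + 2d(sin α − sin β) = 46.714742; p = √p² = 6.834818; φ = atan2(cos β − cos α, d + sin α − sin β) = -0.261516 rad; t = (φ − α) mod 2π = 0.231093 rad, q = (β − φ) mod 2π = 2.920972 rad → L = 6.17·(0.231093 + 6.834818 + 2.920972) = 6.17·9.986883 = 61.619068 m
RSR: p² = 2 + d² − 2cos(α−β) + 2d(sin β − sin α) = 74.958935; p = √p² = 8.657883; φ = atan2(cos α − cos β, d − sin α + sin β) = 0.205548 rad; t = (α − φ) mod 2π = 5.585028 rad, q = (φ − β) mod 2π = 3.829278 rad → L = 6.17·(5.585028 + 8.657883 + 3.829278) = 6.17·18.072189 = 111.505405 m
LSR: p² = d² − 2 + 2cos(α−β) + 2d(sin α + sin β) = 52.697546; p = √p² = 7.259308; φ = atan2(−cos α − cos β, d + sin α + sin β) − atan2(−2, p) = 0.269490 rad; t = (φ − α) mod 2π = 0.762099 rad, q = (φ − β) mod 2π = 3.893219 rad → L = 6.17·(0.762099 + 7.259308 + 3.893219) = 6.17·11.914626 = 73.513240 m
RSL: p² = d² − 2 + 2cos(α−β) − 2d(sin α + sin β) = 52.976570; p = √p² = 7.278501; φ = atan2(cos α + cos β, d − sin α − sin β) − atan2(2, p) = -0.268813 rad; t = (α − φ) mod 2π = 6.059390 rad, q = (β − φ) mod 2π = 2.928269 rad → L = 6.17·(6.059390 + 7.278501 + 2.928269) = 6.17·16.266159 = 100.362204 m
RLR: c = (6 − d² + 2cos(α−β) + 2d(sin α − sin β))/8 = -8.369867, |c| > 1 → infeasible
LRL: c = (6 − d² + 2cos(α−β) − 2d(sin α − sin β))/8 = -4.839343, |c| > 1 → infeasible
Shortest: LSL with L = 61.619068 m ≈ 61.6191 m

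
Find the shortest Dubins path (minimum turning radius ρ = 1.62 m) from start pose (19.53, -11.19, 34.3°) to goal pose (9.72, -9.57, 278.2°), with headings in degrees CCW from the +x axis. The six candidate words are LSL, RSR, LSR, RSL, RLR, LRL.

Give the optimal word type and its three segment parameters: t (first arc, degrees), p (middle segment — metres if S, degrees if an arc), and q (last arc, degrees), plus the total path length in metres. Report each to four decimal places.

Let ψ = atan2(Δy, Δx) = atan2(1.62, -9.81) = 170.6229° be the start→goal bearing.
Normalize: d = |goal − start| / ρ = 9.942862/1.62 = 6.137569, α = (θ_start − ψ) mod 360° = 223.6771° = 3.903901 rad, β = (θ_goal − ψ) mod 360° = 107.5771° = 1.877574 rad.
Common terms: sin α = -0.690593, cos α = -0.723244, sin β = 0.953312, cos β = -0.301988, cos(α−β) = -0.439939, d² = 37.669753. Work in radians in the unit-radius frame; every candidate has L = ρ·(t + p + q).
LSL: p² = 2 + d² − 2cos(α−β) + 2d(sin α − sin β) = 20.370476; p = √p² = 4.513366; φ = atan2(cos β − cos α, d + sin α − sin β) = 0.093471 rad; t = (φ − α) mod 2π = 2.472755 rad, q = (β − φ) mod 2π = 1.784103 rad → L = 1.62·(2.472755 + 4.513366 + 1.784103) = 1.62·8.770224 = 14.207764 m
RSR: p² = 2 + d² − 2cos(α−β) + 2d(sin β − sin α) = 60.728787; p = √p² = 7.792868; φ = atan2(cos α − cos β, d − sin α + sin β) = -0.054083 rad; t = (α − φ) mod 2π = 3.957984 rad, q = (φ − β) mod 2π = 4.351528 rad → L = 1.62·(3.957984 + 7.792868 + 4.351528) = 1.62·16.102380 = 26.085856 m
LSR: p² = d² − 2 + 2cos(α−β) + 2d(sin α + sin β) = 38.014784; p = √p² = 6.165613; φ = atan2(−cos α − cos β, d + sin α + sin β) − atan2(−2, p) = 0.472507 rad; t = (φ − α) mod 2π = 2.851791 rad, q = (φ − β) mod 2π = 4.878118 rad → L = 1.62·(2.851791 + 6.165613 + 4.878118) = 1.62·13.895522 = 22.510746 m
RSL: p² = d² − 2 + 2cos(α−β) − 2d(sin α + sin β) = 31.564966; p = √p² = 5.618271; φ = atan2(cos α + cos β, d − sin α − sin β) − atan2(2, p) = -0.514766 rad; t = (α − φ) mod 2π = 4.418667 rad, q = (β − φ) mod 2π = 2.392340 rad → L = 1.62·(4.418667 + 5.618271 + 2.392340) = 1.62·12.429277 = 20.135429 m
RLR: c = (6 − d² + 2cos(α−β) + 2d(sin α − sin β))/8 = -6.591098, |c| > 1 → infeasible
LRL: c = (6 − d² + 2cos(α−β) − 2d(sin α − sin β))/8 = -1.546310, |c| > 1 → infeasible
Shortest: LSL with L = 14.207764 m ≈ 14.2078 m
Convert LSL to answer units (arcs ×180/π): t = 2.472755·180/π = 141.6784°, p = ρ·p = 1.62·4.513366 = 7.3117 m, q = 1.784103·180/π = 102.2216°, L = 14.2078 m.

LSL: t = 141.6784°, p = 7.3117 m, q = 102.2216°, L = 14.2078 m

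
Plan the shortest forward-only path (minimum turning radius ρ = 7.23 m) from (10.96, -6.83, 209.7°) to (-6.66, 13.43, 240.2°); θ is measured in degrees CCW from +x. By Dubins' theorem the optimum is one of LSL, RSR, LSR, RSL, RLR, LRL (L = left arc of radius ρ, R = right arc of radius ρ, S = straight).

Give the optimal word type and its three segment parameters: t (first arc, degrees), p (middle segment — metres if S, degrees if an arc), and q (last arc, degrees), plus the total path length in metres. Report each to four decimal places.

Let ψ = atan2(Δy, Δx) = atan2(20.26, -17.62) = 131.0133° be the start→goal bearing.
Normalize: d = |goal − start| / ρ = 26.850177/7.23 = 3.713717, α = (θ_start − ψ) mod 360° = 78.6867° = 1.373342 rad, β = (θ_goal − ψ) mod 360° = 109.1867° = 1.905668 rad.
Common terms: sin α = 0.980569, cos α = 0.196174, sin β = 0.944453, cos β = -0.328648, cos(α−β) = 0.861629, d² = 13.791697. Work in radians in the unit-radius frame; every candidate has L = ρ·(t + p + q).
LSL: p² = 2 + d² − 2cos(α−β) + 2d(sin α − sin β) = 14.336692; p = √p² = 3.786382; φ = atan2(cos β − cos α, d + sin α − sin β) = -0.139055 rad; t = (φ − α) mod 2π = 4.770788 rad, q = (β − φ) mod 2π = 2.044723 rad → L = 7.23·(4.770788 + 3.786382 + 2.044723) = 7.23·10.601893 = 76.651688 m
RSR: p² = 2 + d² − 2cos(α−β) + 2d(sin β − sin α) = 13.800185; p = √p² = 3.714860; φ = atan2(cos α − cos β, d − sin α + sin β) = 0.141750 rad; t = (α − φ) mod 2π = 1.231592 rad, q = (φ − β) mod 2π = 4.519268 rad → L = 7.23·(1.231592 + 3.714860 + 4.519268) = 7.23·9.465720 = 68.437155 m
LSR: p² = d² − 2 + 2cos(α−β) + 2d(sin α + sin β) = 27.812929; p = √p² = 5.273796; φ = atan2(−cos α − cos β, d + sin α + sin β) − atan2(−2, p) = 0.385966 rad; t = (φ − α) mod 2π = 5.295809 rad, q = (φ − β) mod 2π = 4.763484 rad → L = 7.23·(5.295809 + 5.273796 + 4.763484) = 7.23·15.333090 = 110.858239 m
RSL: p² = d² − 2 + 2cos(α−β) − 2d(sin α + sin β) = -0.783019 < 0 → infeasible
RLR: c = (6 − d² + 2cos(α−β) + 2d(sin α − sin β))/8 = -0.725023; p = 2π − arccos c = 3.901321 rad; φ = atan2(cos α − cos β, d − sin α + sin β) = 0.141750 rad; t = (α − φ + p/2) mod 2π = 3.182252 rad, q = (α − β − t + p) mod 2π = 0.186743 rad → L = 7.23·(3.182252 + 3.901321 + 0.186743) = 7.23·7.270317 = 52.564388 m
LRL: c = (6 − d² + 2cos(α−β) − 2d(sin α − sin β))/8 = -0.792087; p = 2π − arccos c = 3.798169 rad; φ = atan2(cos β − cos α, d + sin α − sin β) = -0.139055 rad; t = (φ − α + p/2) mod 2π = 0.386687 rad, q = (β − α − t + p) mod 2π = 3.943808 rad → L = 7.23·(0.386687 + 3.798169 + 3.943808) = 7.23·8.128664 = 58.770241 m
Shortest: RLR with L = 52.564388 m ≈ 52.5644 m
Convert RLR to answer units (arcs ×180/π): t = 3.182252·180/π = 182.3296°, p = 3.901321·180/π = 223.5292°, q = 0.186743·180/π = 10.6996°, L = 52.5644 m.

RLR: t = 182.3296°, p = 223.5292°, q = 10.6996°, L = 52.5644 m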